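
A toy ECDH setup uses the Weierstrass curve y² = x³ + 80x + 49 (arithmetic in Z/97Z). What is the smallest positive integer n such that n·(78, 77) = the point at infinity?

9

2P: tangent at (78, 77): λ = (3·78² + 80)/(2·77) ≡ 96/57. 57⁻¹ ≡ 80 (mod 97) since 57·80 = 4560 ≡ 1, so λ ≡ 96·80 ≡ 17.
  x = λ² - 78 - 78 = 289 - 156 ≡ 36; y = λ·(78 - 36) - 77 ≡ 55. → (36, 55)
3P: (36, 55) + (78, 77). λ = (77 - 55)/(78 - 36) ≡ 22/42 mod 97. 42⁻¹ ≡ 67 (mod 97), so λ ≡ 19.
  x = λ² - 36 - 78 = 361 - 114 ≡ 53; y = λ·(36 - 53) - 55 ≡ 10. → (53, 10)
4P: (53, 10) + (78, 77). λ = (77 - 10)/(78 - 53) ≡ 67/25 mod 97. 25⁻¹ ≡ 66 (mod 97) since 25·66 = 1650 ≡ 1, so λ ≡ 57.
  x = λ² - 53 - 78 = 3249 - 131 ≡ 14; y = λ·(53 - 14) - 10 ≡ 79. → (14, 79)
5P: (14, 79) + (78, 77). λ = (77 - 79)/(78 - 14) ≡ 95/64 mod 97. 64⁻¹ ≡ 47 (mod 97), so λ ≡ 3.
  x = λ² - 14 - 78 = 9 - 92 ≡ 14; y = λ·(14 - 14) - 79 ≡ 18. → (14, 18)
6P: (14, 18) + (78, 77). λ = (77 - 18)/(78 - 14) ≡ 59/64 mod 97. 64⁻¹ ≡ 47 (mod 97) since 64·47 = 3008 ≡ 1, so λ ≡ 57.
  x = λ² - 14 - 78 = 3249 - 92 ≡ 53; y = λ·(14 - 53) - 18 ≡ 87. → (53, 87)
7P: (53, 87) + (78, 77). λ = (77 - 87)/(78 - 53) ≡ 87/25 mod 97. 25⁻¹ ≡ 66 (mod 97), so λ ≡ 19.
  x = λ² - 53 - 78 = 361 - 131 ≡ 36; y = λ·(53 - 36) - 87 ≡ 42. → (36, 42)
8P: (36, 42) + (78, 77). λ = (77 - 42)/(78 - 36) ≡ 35/42 mod 97. 42⁻¹ ≡ 67 (mod 97) since 42·67 = 2814 ≡ 1, so λ ≡ 17.
  x = λ² - 36 - 78 = 289 - 114 ≡ 78; y = λ·(36 - 78) - 42 ≡ 20. → (78, 20)
9P: (78, 20) + (78, 77): same x and y₁ ≡ -y₂, so the sum is the point at infinity.
9P = the point at infinity, so the order is 9.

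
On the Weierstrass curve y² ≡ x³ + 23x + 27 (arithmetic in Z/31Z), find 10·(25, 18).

(8, 17)

Write Q = (25, 18).
Repeated addition: build up to 10Q.
2Q: tangent at (25, 18): λ = (3·25² + 23)/(2·18) ≡ 7/5. 5⁻¹ ≡ 25 (mod 31), so λ ≡ 7·25 ≡ 20.
  x = λ² - 25 - 25 = 400 - 50 ≡ 9; y = λ·(25 - 9) - 18 ≡ 23. → (9, 23)
3Q: (9, 23) + (25, 18). λ = (18 - 23)/(25 - 9) ≡ 26/16 mod 31. 16⁻¹ ≡ 2 (mod 31) since 16·2 = 32 ≡ 1, so λ ≡ 21.
  x = λ² - 9 - 25 = 441 - 34 ≡ 4; y = λ·(9 - 4) - 23 ≡ 20. → (4, 20)
4Q: (4, 20) + (25, 18). λ = (18 - 20)/(25 - 4) ≡ 29/21 mod 31. 21⁻¹ ≡ 3 (mod 31), so λ ≡ 25.
  x = λ² - 4 - 25 = 625 - 29 ≡ 7; y = λ·(4 - 7) - 20 ≡ 29. → (7, 29)
5Q: (7, 29) + (25, 18). λ = (18 - 29)/(25 - 7) ≡ 20/18 mod 31. 18⁻¹ ≡ 19 (mod 31), so λ ≡ 8.
  x = λ² - 7 - 25 = 64 - 32 ≡ 1; y = λ·(7 - 1) - 29 ≡ 19. → (1, 19)
6Q: (1, 19) + (25, 18). λ = (18 - 19)/(25 - 1) ≡ 30/24 mod 31. 24⁻¹ ≡ 22 (mod 31) since 24·22 = 528 ≡ 1, so λ ≡ 9.
  x = λ² - 1 - 25 = 81 - 26 ≡ 24; y = λ·(1 - 24) - 19 ≡ 22. → (24, 22)
7Q: (24, 22) + (25, 18). λ = (18 - 22)/(25 - 24) ≡ 27/1 mod 31. 1⁻¹ ≡ 1 (mod 31) since 1·1 = 1 ≡ 1, so λ ≡ 27.
  x = λ² - 24 - 25 = 729 - 49 ≡ 29; y = λ·(24 - 29) - 22 ≡ 29. → (29, 29)
8Q: (29, 29) + (25, 18). λ = (18 - 29)/(25 - 29) ≡ 20/27 mod 31. 27⁻¹ ≡ 23 (mod 31) since 27·23 = 621 ≡ 1, so λ ≡ 26.
  x = λ² - 29 - 25 = 676 - 54 ≡ 2; y = λ·(29 - 2) - 29 ≡ 22. → (2, 22)
9Q: (2, 22) + (25, 18). λ = (18 - 22)/(25 - 2) ≡ 27/23 mod 31. 23⁻¹ ≡ 27 (mod 31), so λ ≡ 16.
  x = λ² - 2 - 25 = 256 - 27 ≡ 12; y = λ·(2 - 12) - 22 ≡ 4. → (12, 4)
10Q: (12, 4) + (25, 18). λ = (18 - 4)/(25 - 12) ≡ 14/13 mod 31. 13⁻¹ ≡ 12 (mod 31), so λ ≡ 13.
  x = λ² - 12 - 25 = 169 - 37 ≡ 8; y = λ·(12 - 8) - 4 ≡ 17. → (8, 17)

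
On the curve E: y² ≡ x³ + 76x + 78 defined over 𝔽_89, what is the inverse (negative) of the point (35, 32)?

-(35, 32) = (35, -32 mod 89) = (35, 57).

(35, 57)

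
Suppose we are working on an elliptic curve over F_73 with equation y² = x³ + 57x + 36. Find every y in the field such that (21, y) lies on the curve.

x³ + 57x + 36 = 10494 ≡ 55 (mod 73).
Square roots of 55 mod 73: 36 and 37 (since 36² = 1296 ≡ 55).

36, 37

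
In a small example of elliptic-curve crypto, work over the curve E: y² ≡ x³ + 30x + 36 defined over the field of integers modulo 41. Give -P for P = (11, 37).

-(11, 37) = (11, -37 mod 41) = (11, 4).

(11, 4)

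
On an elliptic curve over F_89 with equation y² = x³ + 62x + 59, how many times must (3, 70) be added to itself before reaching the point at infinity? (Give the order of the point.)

2P: tangent at (3, 70): λ = (3·3² + 62)/(2·70) ≡ 0/51. 51⁻¹ ≡ 7 (mod 89), so λ ≡ 0·7 ≡ 0.
  x = λ² - 3 - 3 = 0 - 6 ≡ 83; y = λ·(3 - 83) - 70 ≡ 19. → (83, 19)
3P: (83, 19) + (3, 70). λ = (70 - 19)/(3 - 83) ≡ 51/9 mod 89. 9⁻¹ ≡ 10 (mod 89), so λ ≡ 65.
  x = λ² - 83 - 3 = 4225 - 86 ≡ 45; y = λ·(83 - 45) - 19 ≡ 48. → (45, 48)
4P: (45, 48) + (3, 70). λ = (70 - 48)/(3 - 45) ≡ 22/47 mod 89. 47⁻¹ ≡ 36 (mod 89) since 47·36 = 1692 ≡ 1, so λ ≡ 80.
  x = λ² - 45 - 3 = 6400 - 48 ≡ 33; y = λ·(45 - 33) - 48 ≡ 22. → (33, 22)
5P: (33, 22) + (3, 70). λ = (70 - 22)/(3 - 33) ≡ 48/59 mod 89. 59⁻¹ ≡ 86 (mod 89), so λ ≡ 34.
  x = λ² - 33 - 3 = 1156 - 36 ≡ 52; y = λ·(33 - 52) - 22 ≡ 44. → (52, 44)
6P: (52, 44) + (3, 70). λ = (70 - 44)/(3 - 52) ≡ 26/40 mod 89. 40⁻¹ ≡ 69 (mod 89) since 40·69 = 2760 ≡ 1, so λ ≡ 14.
  x = λ² - 52 - 3 = 196 - 55 ≡ 52; y = λ·(52 - 52) - 44 ≡ 45. → (52, 45)
7P: (52, 45) + (3, 70). λ = (70 - 45)/(3 - 52) ≡ 25/40 mod 89. 40⁻¹ ≡ 69 (mod 89) since 40·69 = 2760 ≡ 1, so λ ≡ 34.
  x = λ² - 52 - 3 = 1156 - 55 ≡ 33; y = λ·(52 - 33) - 45 ≡ 67. → (33, 67)
8P: (33, 67) + (3, 70). λ = (70 - 67)/(3 - 33) ≡ 3/59 mod 89. 59⁻¹ ≡ 86 (mod 89), so λ ≡ 80.
  x = λ² - 33 - 3 = 6400 - 36 ≡ 45; y = λ·(33 - 45) - 67 ≡ 41. → (45, 41)
9P: (45, 41) + (3, 70). λ = (70 - 41)/(3 - 45) ≡ 29/47 mod 89. 47⁻¹ ≡ 36 (mod 89) since 47·36 = 1692 ≡ 1, so λ ≡ 65.
  x = λ² - 45 - 3 = 4225 - 48 ≡ 83; y = λ·(45 - 83) - 41 ≡ 70. → (83, 70)
10P: (83, 70) + (3, 70). λ = (70 - 70)/(3 - 83) ≡ 0/9 mod 89. 9⁻¹ ≡ 10 (mod 89), so λ ≡ 0.
  x = λ² - 83 - 3 = 0 - 86 ≡ 3; y = λ·(83 - 3) - 70 ≡ 19. → (3, 19)
11P: (3, 19) + (3, 70): same x and y₁ ≡ -y₂, so the sum is the point at infinity.
11P = the point at infinity, so the order is 11.

11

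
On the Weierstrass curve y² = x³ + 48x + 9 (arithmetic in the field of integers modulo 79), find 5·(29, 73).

(21, 61)

Write P = (29, 73).
Repeated addition: build up to 5P.
2P: tangent at (29, 73): λ = (3·29² + 48)/(2·73) ≡ 43/67. 67⁻¹ ≡ 46 (mod 79), so λ ≡ 43·46 ≡ 3.
  x = λ² - 29 - 29 = 9 - 58 ≡ 30; y = λ·(29 - 30) - 73 ≡ 3. → (30, 3)
3P: (30, 3) + (29, 73). λ = (73 - 3)/(29 - 30) ≡ 70/78 mod 79. 78⁻¹ ≡ 78 (mod 79) since 78·78 = 6084 ≡ 1, so λ ≡ 9.
  x = λ² - 30 - 29 = 81 - 59 ≡ 22; y = λ·(30 - 22) - 3 ≡ 69. → (22, 69)
4P: (22, 69) + (29, 73). λ = (73 - 69)/(29 - 22) ≡ 4/7 mod 79. 7⁻¹ ≡ 34 (mod 79), so λ ≡ 57.
  x = λ² - 22 - 29 = 3249 - 51 ≡ 38; y = λ·(22 - 38) - 69 ≡ 46. → (38, 46)
5P: (38, 46) + (29, 73). λ = (73 - 46)/(29 - 38) ≡ 27/70 mod 79. 70⁻¹ ≡ 35 (mod 79) since 70·35 = 2450 ≡ 1, so λ ≡ 76.
  x = λ² - 38 - 29 = 5776 - 67 ≡ 21; y = λ·(38 - 21) - 46 ≡ 61. → (21, 61)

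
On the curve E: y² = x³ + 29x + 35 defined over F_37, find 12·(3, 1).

Write G = (3, 1).
Double-and-add on 12 = (1100)₂. Start with G = (3, 1) for the leading 1-bit.
double: tangent at (3, 1): λ = (3·3² + 29)/(2·1) ≡ 19/2. 2⁻¹ ≡ 19 (mod 37), so λ ≡ 19·19 ≡ 28.
  x = λ² - 3 - 3 = 784 - 6 ≡ 1; y = λ·(3 - 1) - 1 ≡ 18. → (1, 18)
add G: (1, 18) + (3, 1). λ = (1 - 18)/(3 - 1) ≡ 20/2 mod 37. 2⁻¹ ≡ 19 (mod 37), so λ ≡ 10.
  x = λ² - 1 - 3 = 100 - 4 ≡ 22; y = λ·(1 - 22) - 18 ≡ 31. → (22, 31)
double: tangent at (22, 31): λ = (3·22² + 29)/(2·31) ≡ 1/25. 25⁻¹ ≡ 3 (mod 37) since 25·3 = 75 ≡ 1, so λ ≡ 1·3 ≡ 3.
  x = λ² - 22 - 22 = 9 - 44 ≡ 2; y = λ·(22 - 2) - 31 ≡ 29. → (2, 29)
double: tangent at (2, 29): λ = (3·2² + 29)/(2·29) ≡ 4/21. 21⁻¹ ≡ 30 (mod 37) since 21·30 = 630 ≡ 1, so λ ≡ 4·30 ≡ 9.
  x = λ² - 2 - 2 = 81 - 4 ≡ 3; y = λ·(2 - 3) - 29 ≡ 36. → (3, 36)

(3, 36)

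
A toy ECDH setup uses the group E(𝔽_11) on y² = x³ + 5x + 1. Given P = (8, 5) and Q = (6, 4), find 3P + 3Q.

(7, 7)

First 3P:
Repeated addition: build up to 3P.
2P: tangent at (8, 5): λ = (3·8² + 5)/(2·5) ≡ 10/10. 10⁻¹ ≡ 10 (mod 11), so λ ≡ 10·10 ≡ 1.
  x = λ² - 8 - 8 = 1 - 16 ≡ 7; y = λ·(8 - 7) - 5 ≡ 7. → (7, 7)
3P: (7, 7) + (8, 5). λ = (5 - 7)/(8 - 7) ≡ 9/1 mod 11. 1⁻¹ ≡ 1 (mod 11) since 1·1 = 1 ≡ 1, so λ ≡ 9.
  x = λ² - 7 - 8 = 81 - 15 ≡ 0; y = λ·(7 - 0) - 7 ≡ 1. → (0, 1)
3P = (0, 1).
Next 3Q:
Repeated addition: build up to 3Q.
2Q: tangent at (6, 4): λ = (3·6² + 5)/(2·4) ≡ 3/8. 8⁻¹ ≡ 7 (mod 11), so λ ≡ 3·7 ≡ 10.
  x = λ² - 6 - 6 = 100 - 12 ≡ 0; y = λ·(6 - 0) - 4 ≡ 1. → (0, 1)
3Q: (0, 1) + (6, 4). λ = (4 - 1)/(6 - 0) ≡ 3/6 mod 11. 6⁻¹ ≡ 2 (mod 11), so λ ≡ 6.
  x = λ² - 0 - 6 = 36 - 6 ≡ 8; y = λ·(0 - 8) - 1 ≡ 6. → (8, 6)
3Q = (8, 6).
Finally 3P + 3Q:
(0, 1) + (8, 6). λ = (6 - 1)/(8 - 0) ≡ 5/8 mod 11. 8⁻¹ ≡ 7 (mod 11), so λ ≡ 2.
  x = λ² - 0 - 8 = 4 - 8 ≡ 7; y = λ·(0 - 7) - 1 ≡ 7. → (7, 7)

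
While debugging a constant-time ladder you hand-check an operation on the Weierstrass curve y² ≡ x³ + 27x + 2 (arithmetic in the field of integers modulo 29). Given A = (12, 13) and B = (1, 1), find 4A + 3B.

First 4A:
Repeated addition: build up to 4A.
2A: tangent at (12, 13): λ = (3·12² + 27)/(2·13) ≡ 24/26. 26⁻¹ ≡ 19 (mod 29), so λ ≡ 24·19 ≡ 21.
  x = λ² - 12 - 12 = 441 - 24 ≡ 11; y = λ·(12 - 11) - 13 ≡ 8. → (11, 8)
3A: (11, 8) + (12, 13). λ = (13 - 8)/(12 - 11) ≡ 5/1 mod 29. 1⁻¹ ≡ 1 (mod 29) since 1·1 = 1 ≡ 1, so λ ≡ 5.
  x = λ² - 11 - 12 = 25 - 23 ≡ 2; y = λ·(11 - 2) - 8 ≡ 8. → (2, 8)
4A: (2, 8) + (12, 13). λ = (13 - 8)/(12 - 2) ≡ 5/10 mod 29. 10⁻¹ ≡ 3 (mod 29), so λ ≡ 15.
  x = λ² - 2 - 12 = 225 - 14 ≡ 8; y = λ·(2 - 8) - 8 ≡ 18. → (8, 18)
4A = (8, 18).
Next 3B:
Repeated addition: build up to 3B.
2B: tangent at (1, 1): λ = (3·1² + 27)/(2·1) ≡ 1/2. 2⁻¹ ≡ 15 (mod 29), so λ ≡ 1·15 ≡ 15.
  x = λ² - 1 - 1 = 225 - 2 ≡ 20; y = λ·(1 - 20) - 1 ≡ 4. → (20, 4)
3B: (20, 4) + (1, 1). λ = (1 - 4)/(1 - 20) ≡ 26/10 mod 29. 10⁻¹ ≡ 3 (mod 29), so λ ≡ 20.
  x = λ² - 20 - 1 = 400 - 21 ≡ 2; y = λ·(20 - 2) - 4 ≡ 8. → (2, 8)
3B = (2, 8).
Finally 4A + 3B:
(8, 18) + (2, 8). λ = (8 - 18)/(2 - 8) ≡ 19/23 mod 29. 23⁻¹ ≡ 24 (mod 29), so λ ≡ 21.
  x = λ² - 8 - 2 = 441 - 10 ≡ 25; y = λ·(8 - 25) - 18 ≡ 2. → (25, 2)

(25, 2)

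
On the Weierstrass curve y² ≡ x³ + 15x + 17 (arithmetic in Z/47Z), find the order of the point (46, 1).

2P: tangent at (46, 1): λ = (3·46² + 15)/(2·1) ≡ 18/2. 2⁻¹ ≡ 24 (mod 47) since 2·24 = 48 ≡ 1, so λ ≡ 18·24 ≡ 9.
  x = λ² - 46 - 46 = 81 - 92 ≡ 36; y = λ·(46 - 36) - 1 ≡ 42. → (36, 42)
3P: (36, 42) + (46, 1). λ = (1 - 42)/(46 - 36) ≡ 6/10 mod 47. 10⁻¹ ≡ 33 (mod 47) since 10·33 = 330 ≡ 1, so λ ≡ 10.
  x = λ² - 36 - 46 = 100 - 82 ≡ 18; y = λ·(36 - 18) - 42 ≡ 44. → (18, 44)
4P: (18, 44) + (46, 1). λ = (1 - 44)/(46 - 18) ≡ 4/28 mod 47. 28⁻¹ ≡ 42 (mod 47), so λ ≡ 27.
  x = λ² - 18 - 46 = 729 - 64 ≡ 7; y = λ·(18 - 7) - 44 ≡ 18. → (7, 18)
5P: (7, 18) + (46, 1). λ = (1 - 18)/(46 - 7) ≡ 30/39 mod 47. 39⁻¹ ≡ 41 (mod 47) since 39·41 = 1599 ≡ 1, so λ ≡ 8.
  x = λ² - 7 - 46 = 64 - 53 ≡ 11; y = λ·(7 - 11) - 18 ≡ 44. → (11, 44)
6P: (11, 44) + (46, 1). λ = (1 - 44)/(46 - 11) ≡ 4/35 mod 47. 35⁻¹ ≡ 43 (mod 47), so λ ≡ 31.
  x = λ² - 11 - 46 = 961 - 57 ≡ 11; y = λ·(11 - 11) - 44 ≡ 3. → (11, 3)
7P: (11, 3) + (46, 1). λ = (1 - 3)/(46 - 11) ≡ 45/35 mod 47. 35⁻¹ ≡ 43 (mod 47) since 35·43 = 1505 ≡ 1, so λ ≡ 8.
  x = λ² - 11 - 46 = 64 - 57 ≡ 7; y = λ·(11 - 7) - 3 ≡ 29. → (7, 29)
8P: (7, 29) + (46, 1). λ = (1 - 29)/(46 - 7) ≡ 19/39 mod 47. 39⁻¹ ≡ 41 (mod 47), so λ ≡ 27.
  x = λ² - 7 - 46 = 729 - 53 ≡ 18; y = λ·(7 - 18) - 29 ≡ 3. → (18, 3)
9P: (18, 3) + (46, 1). λ = (1 - 3)/(46 - 18) ≡ 45/28 mod 47. 28⁻¹ ≡ 42 (mod 47), so λ ≡ 10.
  x = λ² - 18 - 46 = 100 - 64 ≡ 36; y = λ·(18 - 36) - 3 ≡ 5. → (36, 5)
10P: (36, 5) + (46, 1). λ = (1 - 5)/(46 - 36) ≡ 43/10 mod 47. 10⁻¹ ≡ 33 (mod 47), so λ ≡ 9.
  x = λ² - 36 - 46 = 81 - 82 ≡ 46; y = λ·(36 - 46) - 5 ≡ 46. → (46, 46)
11P: (46, 46) + (46, 1): same x and y₁ ≡ -y₂, so the sum is the point at infinity.
11P = the point at infinity, so the order is 11.

11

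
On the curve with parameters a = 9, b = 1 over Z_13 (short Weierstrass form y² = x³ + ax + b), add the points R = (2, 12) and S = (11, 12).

(2, 12) + (11, 12). λ = (12 - 12)/(11 - 2) ≡ 0/9 mod 13. 9⁻¹ ≡ 3 (mod 13) since 9·3 = 27 ≡ 1, so λ ≡ 0.
  x = λ² - 2 - 11 = 0 - 13 ≡ 0; y = λ·(2 - 0) - 12 ≡ 1. → (0, 1)

(0, 1)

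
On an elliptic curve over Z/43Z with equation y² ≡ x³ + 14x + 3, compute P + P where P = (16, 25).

(36, 32)

tangent at (16, 25): λ = (3·16² + 14)/(2·25) ≡ 8/7. 7⁻¹ ≡ 37 (mod 43), so λ ≡ 8·37 ≡ 38.
  x = λ² - 16 - 16 = 1444 - 32 ≡ 36; y = λ·(16 - 36) - 25 ≡ 32. → (36, 32)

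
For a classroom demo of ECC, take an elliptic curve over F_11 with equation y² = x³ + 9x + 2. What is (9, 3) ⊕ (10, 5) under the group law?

(9, 3) + (10, 5). λ = (5 - 3)/(10 - 9) ≡ 2/1 mod 11. 1⁻¹ ≡ 1 (mod 11) since 1·1 = 1 ≡ 1, so λ ≡ 2.
  x = λ² - 9 - 10 = 4 - 19 ≡ 7; y = λ·(9 - 7) - 3 ≡ 1. → (7, 1)

(7, 1)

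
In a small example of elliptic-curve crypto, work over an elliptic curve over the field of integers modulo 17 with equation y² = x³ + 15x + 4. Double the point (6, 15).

(6, 2)

tangent at (6, 15): λ = (3·6² + 15)/(2·15) ≡ 4/13. 13⁻¹ ≡ 4 (mod 17) since 13·4 = 52 ≡ 1, so λ ≡ 4·4 ≡ 16.
  x = λ² - 6 - 6 = 256 - 12 ≡ 6; y = λ·(6 - 6) - 15 ≡ 2. → (6, 2)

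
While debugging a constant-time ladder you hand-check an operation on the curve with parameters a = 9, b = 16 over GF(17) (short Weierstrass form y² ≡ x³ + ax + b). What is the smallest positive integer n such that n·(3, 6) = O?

3

2P: tangent at (3, 6): λ = (3·3² + 9)/(2·6) ≡ 2/12. 12⁻¹ ≡ 10 (mod 17) since 12·10 = 120 ≡ 1, so λ ≡ 2·10 ≡ 3.
  x = λ² - 3 - 3 = 9 - 6 ≡ 3; y = λ·(3 - 3) - 6 ≡ 11. → (3, 11)
3P: (3, 11) + (3, 6): same x and y₁ ≡ -y₂, so the sum is O.
3P = O, so the order is 3.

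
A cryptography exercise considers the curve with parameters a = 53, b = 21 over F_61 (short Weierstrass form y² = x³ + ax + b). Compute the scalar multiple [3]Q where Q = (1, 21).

(26, 59)

Repeated addition: build up to 3Q.
2Q: tangent at (1, 21): λ = (3·1² + 53)/(2·21) ≡ 56/42. 42⁻¹ ≡ 16 (mod 61), so λ ≡ 56·16 ≡ 42.
  x = λ² - 1 - 1 = 1764 - 2 ≡ 54; y = λ·(1 - 54) - 21 ≡ 10. → (54, 10)
3Q: (54, 10) + (1, 21). λ = (21 - 10)/(1 - 54) ≡ 11/8 mod 61. 8⁻¹ ≡ 23 (mod 61) since 8·23 = 184 ≡ 1, so λ ≡ 9.
  x = λ² - 54 - 1 = 81 - 55 ≡ 26; y = λ·(54 - 26) - 10 ≡ 59. → (26, 59)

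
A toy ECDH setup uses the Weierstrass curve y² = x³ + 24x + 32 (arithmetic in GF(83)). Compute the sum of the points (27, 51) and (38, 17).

(79, 72)

(27, 51) + (38, 17). λ = (17 - 51)/(38 - 27) ≡ 49/11 mod 83. 11⁻¹ ≡ 68 (mod 83), so λ ≡ 12.
  x = λ² - 27 - 38 = 144 - 65 ≡ 79; y = λ·(27 - 79) - 51 ≡ 72. → (79, 72)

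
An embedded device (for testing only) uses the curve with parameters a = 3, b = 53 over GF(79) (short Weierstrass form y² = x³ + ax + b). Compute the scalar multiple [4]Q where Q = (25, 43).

Double-and-add on 4 = (100)₂. Start with Q = (25, 43) for the leading 1-bit.
double: tangent at (25, 43): λ = (3·25² + 3)/(2·43) ≡ 61/7. 7⁻¹ ≡ 34 (mod 79), so λ ≡ 61·34 ≡ 20.
  x = λ² - 25 - 25 = 400 - 50 ≡ 34; y = λ·(25 - 34) - 43 ≡ 14. → (34, 14)
double: tangent at (34, 14): λ = (3·34² + 3)/(2·14) ≡ 74/28. 28⁻¹ ≡ 48 (mod 79), so λ ≡ 74·48 ≡ 76.
  x = λ² - 34 - 34 = 5776 - 68 ≡ 20; y = λ·(34 - 20) - 14 ≡ 23. → (20, 23)

(20, 23)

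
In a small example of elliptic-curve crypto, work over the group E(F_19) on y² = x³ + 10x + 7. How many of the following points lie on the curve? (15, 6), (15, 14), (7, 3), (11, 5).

1

(15, 6): 6² ≡ 17, rhs ≡ 17 → on.
(15, 14): 14² ≡ 6, rhs ≡ 17 → off.
(7, 3): 3² ≡ 9, rhs ≡ 2 → off.
(11, 5): 5² ≡ 6, rhs ≡ 4 → off.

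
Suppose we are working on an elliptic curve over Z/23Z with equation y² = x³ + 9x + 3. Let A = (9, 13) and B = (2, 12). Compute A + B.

(20, 15)

(9, 13) + (2, 12). λ = (12 - 13)/(2 - 9) ≡ 22/16 mod 23. 16⁻¹ ≡ 13 (mod 23) since 16·13 = 208 ≡ 1, so λ ≡ 10.
  x = λ² - 9 - 2 = 100 - 11 ≡ 20; y = λ·(9 - 20) - 13 ≡ 15. → (20, 15)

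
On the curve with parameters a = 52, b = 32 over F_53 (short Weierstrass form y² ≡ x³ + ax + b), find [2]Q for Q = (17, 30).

tangent at (17, 30): λ = (3·17² + 52)/(2·30) ≡ 18/7. 7⁻¹ ≡ 38 (mod 53) since 7·38 = 266 ≡ 1, so λ ≡ 18·38 ≡ 48.
  x = λ² - 17 - 17 = 2304 - 34 ≡ 44; y = λ·(17 - 44) - 30 ≡ 52. → (44, 52)

(44, 52)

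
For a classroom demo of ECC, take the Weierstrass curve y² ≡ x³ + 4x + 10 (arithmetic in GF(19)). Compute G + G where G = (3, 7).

(18, 10)

tangent at (3, 7): λ = (3·3² + 4)/(2·7) ≡ 12/14. 14⁻¹ ≡ 15 (mod 19), so λ ≡ 12·15 ≡ 9.
  x = λ² - 3 - 3 = 81 - 6 ≡ 18; y = λ·(3 - 18) - 7 ≡ 10. → (18, 10)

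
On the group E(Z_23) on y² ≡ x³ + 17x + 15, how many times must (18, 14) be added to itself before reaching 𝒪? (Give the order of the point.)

9

2P: tangent at (18, 14): λ = (3·18² + 17)/(2·14) ≡ 0/5. 5⁻¹ ≡ 14 (mod 23) since 5·14 = 70 ≡ 1, so λ ≡ 0·14 ≡ 0.
  x = λ² - 18 - 18 = 0 - 36 ≡ 10; y = λ·(18 - 10) - 14 ≡ 9. → (10, 9)
3P: (10, 9) + (18, 14). λ = (14 - 9)/(18 - 10) ≡ 5/8 mod 23. 8⁻¹ ≡ 3 (mod 23), so λ ≡ 15.
  x = λ² - 10 - 18 = 225 - 28 ≡ 13; y = λ·(10 - 13) - 9 ≡ 15. → (13, 15)
4P: (13, 15) + (18, 14). λ = (14 - 15)/(18 - 13) ≡ 22/5 mod 23. 5⁻¹ ≡ 14 (mod 23), so λ ≡ 9.
  x = λ² - 13 - 18 = 81 - 31 ≡ 4; y = λ·(13 - 4) - 15 ≡ 20. → (4, 20)
5P: (4, 20) + (18, 14). λ = (14 - 20)/(18 - 4) ≡ 17/14 mod 23. 14⁻¹ ≡ 5 (mod 23), so λ ≡ 16.
  x = λ² - 4 - 18 = 256 - 22 ≡ 4; y = λ·(4 - 4) - 20 ≡ 3. → (4, 3)
6P: (4, 3) + (18, 14). λ = (14 - 3)/(18 - 4) ≡ 11/14 mod 23. 14⁻¹ ≡ 5 (mod 23), so λ ≡ 9.
  x = λ² - 4 - 18 = 81 - 22 ≡ 13; y = λ·(4 - 13) - 3 ≡ 8. → (13, 8)
7P: (13, 8) + (18, 14). λ = (14 - 8)/(18 - 13) ≡ 6/5 mod 23. 5⁻¹ ≡ 14 (mod 23), so λ ≡ 15.
  x = λ² - 13 - 18 = 225 - 31 ≡ 10; y = λ·(13 - 10) - 8 ≡ 14. → (10, 14)
8P: (10, 14) + (18, 14). λ = (14 - 14)/(18 - 10) ≡ 0/8 mod 23. 8⁻¹ ≡ 3 (mod 23), so λ ≡ 0.
  x = λ² - 10 - 18 = 0 - 28 ≡ 18; y = λ·(10 - 18) - 14 ≡ 9. → (18, 9)
9P: (18, 9) + (18, 14): same x and y₁ ≡ -y₂, so the sum is 𝒪.
9P = 𝒪, so the order is 9.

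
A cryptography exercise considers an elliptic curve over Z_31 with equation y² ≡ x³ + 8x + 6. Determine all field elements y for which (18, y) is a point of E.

none

x³ + 8x + 6 = 5982 ≡ 30 (mod 31).
30 is a non-residue mod 31; no y exists.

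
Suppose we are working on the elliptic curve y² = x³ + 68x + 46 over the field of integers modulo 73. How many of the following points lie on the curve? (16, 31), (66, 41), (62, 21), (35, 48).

(16, 31): 31² ≡ 12, rhs ≡ 47 → off.
(66, 41): 41² ≡ 2, rhs ≡ 30 → off.
(62, 21): 21² ≡ 3, rhs ≡ 11 → off.
(35, 48): 48² ≡ 41, rhs ≡ 41 → on.

1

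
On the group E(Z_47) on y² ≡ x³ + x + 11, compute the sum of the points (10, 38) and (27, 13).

(10, 38) + (27, 13). λ = (13 - 38)/(27 - 10) ≡ 22/17 mod 47. 17⁻¹ ≡ 36 (mod 47), so λ ≡ 40.
  x = λ² - 10 - 27 = 1600 - 37 ≡ 12; y = λ·(10 - 12) - 38 ≡ 23. → (12, 23)

(12, 23)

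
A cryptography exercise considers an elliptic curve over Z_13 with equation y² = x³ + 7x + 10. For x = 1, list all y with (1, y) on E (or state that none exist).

none

x³ + 7x + 10 = 18 ≡ 5 (mod 13).
5 is a non-residue mod 13; no y exists.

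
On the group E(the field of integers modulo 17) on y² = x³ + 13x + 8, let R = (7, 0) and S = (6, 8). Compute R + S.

(0, 12)

(7, 0) + (6, 8). λ = (8 - 0)/(6 - 7) ≡ 8/16 mod 17. 16⁻¹ ≡ 16 (mod 17) since 16·16 = 256 ≡ 1, so λ ≡ 9.
  x = λ² - 7 - 6 = 81 - 13 ≡ 0; y = λ·(7 - 0) - 0 ≡ 12. → (0, 12)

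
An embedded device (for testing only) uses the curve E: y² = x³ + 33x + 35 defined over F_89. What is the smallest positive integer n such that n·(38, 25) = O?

7

2P: tangent at (38, 25): λ = (3·38² + 33)/(2·25) ≡ 4/50. 50⁻¹ ≡ 73 (mod 89) since 50·73 = 3650 ≡ 1, so λ ≡ 4·73 ≡ 25.
  x = λ² - 38 - 38 = 625 - 76 ≡ 15; y = λ·(38 - 15) - 25 ≡ 16. → (15, 16)
3P: (15, 16) + (38, 25). λ = (25 - 16)/(38 - 15) ≡ 9/23 mod 89. 23⁻¹ ≡ 31 (mod 89), so λ ≡ 12.
  x = λ² - 15 - 38 = 144 - 53 ≡ 2; y = λ·(15 - 2) - 16 ≡ 51. → (2, 51)
4P: (2, 51) + (38, 25). λ = (25 - 51)/(38 - 2) ≡ 63/36 mod 89. 36⁻¹ ≡ 47 (mod 89), so λ ≡ 24.
  x = λ² - 2 - 38 = 576 - 40 ≡ 2; y = λ·(2 - 2) - 51 ≡ 38. → (2, 38)
5P: (2, 38) + (38, 25). λ = (25 - 38)/(38 - 2) ≡ 76/36 mod 89. 36⁻¹ ≡ 47 (mod 89) since 36·47 = 1692 ≡ 1, so λ ≡ 12.
  x = λ² - 2 - 38 = 144 - 40 ≡ 15; y = λ·(2 - 15) - 38 ≡ 73. → (15, 73)
6P: (15, 73) + (38, 25). λ = (25 - 73)/(38 - 15) ≡ 41/23 mod 89. 23⁻¹ ≡ 31 (mod 89) since 23·31 = 713 ≡ 1, so λ ≡ 25.
  x = λ² - 15 - 38 = 625 - 53 ≡ 38; y = λ·(15 - 38) - 73 ≡ 64. → (38, 64)
7P: (38, 64) + (38, 25): same x and y₁ ≡ -y₂, so the sum is O.
7P = O, so the order is 7.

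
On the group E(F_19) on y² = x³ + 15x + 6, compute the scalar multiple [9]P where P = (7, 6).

Repeated addition: build up to 9P.
2P: tangent at (7, 6): λ = (3·7² + 15)/(2·6) ≡ 10/12. 12⁻¹ ≡ 8 (mod 19), so λ ≡ 10·8 ≡ 4.
  x = λ² - 7 - 7 = 16 - 14 ≡ 2; y = λ·(7 - 2) - 6 ≡ 14. → (2, 14)
3P: (2, 14) + (7, 6). λ = (6 - 14)/(7 - 2) ≡ 11/5 mod 19. 5⁻¹ ≡ 4 (mod 19) since 5·4 = 20 ≡ 1, so λ ≡ 6.
  x = λ² - 2 - 7 = 36 - 9 ≡ 8; y = λ·(2 - 8) - 14 ≡ 7. → (8, 7)
4P: (8, 7) + (7, 6). λ = (6 - 7)/(7 - 8) ≡ 18/18 mod 19. 18⁻¹ ≡ 18 (mod 19), so λ ≡ 1.
  x = λ² - 8 - 7 = 1 - 15 ≡ 5; y = λ·(8 - 5) - 7 ≡ 15. → (5, 15)
5P: (5, 15) + (7, 6). λ = (6 - 15)/(7 - 5) ≡ 10/2 mod 19. 2⁻¹ ≡ 10 (mod 19), so λ ≡ 5.
  x = λ² - 5 - 7 = 25 - 12 ≡ 13; y = λ·(5 - 13) - 15 ≡ 2. → (13, 2)
6P: (13, 2) + (7, 6). λ = (6 - 2)/(7 - 13) ≡ 4/13 mod 19. 13⁻¹ ≡ 3 (mod 19), so λ ≡ 12.
  x = λ² - 13 - 7 = 144 - 20 ≡ 10; y = λ·(13 - 10) - 2 ≡ 15. → (10, 15)
7P: (10, 15) + (7, 6). λ = (6 - 15)/(7 - 10) ≡ 10/16 mod 19. 16⁻¹ ≡ 6 (mod 19) since 16·6 = 96 ≡ 1, so λ ≡ 3.
  x = λ² - 10 - 7 = 9 - 17 ≡ 11; y = λ·(10 - 11) - 15 ≡ 1. → (11, 1)
8P: (11, 1) + (7, 6). λ = (6 - 1)/(7 - 11) ≡ 5/15 mod 19. 15⁻¹ ≡ 14 (mod 19), so λ ≡ 13.
  x = λ² - 11 - 7 = 169 - 18 ≡ 18; y = λ·(11 - 18) - 1 ≡ 3. → (18, 3)
9P: (18, 3) + (7, 6). λ = (6 - 3)/(7 - 18) ≡ 3/8 mod 19. 8⁻¹ ≡ 12 (mod 19), so λ ≡ 17.
  x = λ² - 18 - 7 = 289 - 25 ≡ 17; y = λ·(18 - 17) - 3 ≡ 14. → (17, 14)

(17, 14)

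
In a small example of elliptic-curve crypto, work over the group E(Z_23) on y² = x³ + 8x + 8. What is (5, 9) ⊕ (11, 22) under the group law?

(5, 9) + (11, 22). λ = (22 - 9)/(11 - 5) ≡ 13/6 mod 23. 6⁻¹ ≡ 4 (mod 23) since 6·4 = 24 ≡ 1, so λ ≡ 6.
  x = λ² - 5 - 11 = 36 - 16 ≡ 20; y = λ·(5 - 20) - 9 ≡ 16. → (20, 16)

(20, 16)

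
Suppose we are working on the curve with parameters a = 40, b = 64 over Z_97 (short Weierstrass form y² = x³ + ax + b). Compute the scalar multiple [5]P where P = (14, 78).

Double-and-add on 5 = (101)₂. Start with P = (14, 78) for the leading 1-bit.
double: tangent at (14, 78): λ = (3·14² + 40)/(2·78) ≡ 46/59. 59⁻¹ ≡ 74 (mod 97), so λ ≡ 46·74 ≡ 9.
  x = λ² - 14 - 14 = 81 - 28 ≡ 53; y = λ·(14 - 53) - 78 ≡ 56. → (53, 56)
double: tangent at (53, 56): λ = (3·53² + 40)/(2·56) ≡ 28/15. 15⁻¹ ≡ 13 (mod 97) since 15·13 = 195 ≡ 1, so λ ≡ 28·13 ≡ 73.
  x = λ² - 53 - 53 = 5329 - 106 ≡ 82; y = λ·(53 - 82) - 56 ≡ 58. → (82, 58)
add P: (82, 58) + (14, 78). λ = (78 - 58)/(14 - 82) ≡ 20/29 mod 97. 29⁻¹ ≡ 87 (mod 97), so λ ≡ 91.
  x = λ² - 82 - 14 = 8281 - 96 ≡ 37; y = λ·(82 - 37) - 58 ≡ 60. → (37, 60)

(37, 60)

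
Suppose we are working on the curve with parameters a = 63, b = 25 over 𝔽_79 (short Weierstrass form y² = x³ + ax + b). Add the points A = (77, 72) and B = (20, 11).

(77, 72) + (20, 11). λ = (11 - 72)/(20 - 77) ≡ 18/22 mod 79. 22⁻¹ ≡ 18 (mod 79), so λ ≡ 8.
  x = λ² - 77 - 20 = 64 - 97 ≡ 46; y = λ·(77 - 46) - 72 ≡ 18. → (46, 18)

(46, 18)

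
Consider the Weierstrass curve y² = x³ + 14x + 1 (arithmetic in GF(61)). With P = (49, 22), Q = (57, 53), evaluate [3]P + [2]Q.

(39, 5)

First 3P:
Repeated addition: build up to 3P.
2P: tangent at (49, 22): λ = (3·49² + 14)/(2·22) ≡ 19/44. 44⁻¹ ≡ 43 (mod 61), so λ ≡ 19·43 ≡ 24.
  x = λ² - 49 - 49 = 576 - 98 ≡ 51; y = λ·(49 - 51) - 22 ≡ 52. → (51, 52)
3P: (51, 52) + (49, 22). λ = (22 - 52)/(49 - 51) ≡ 31/59 mod 61. 59⁻¹ ≡ 30 (mod 61), so λ ≡ 15.
  x = λ² - 51 - 49 = 225 - 100 ≡ 3; y = λ·(51 - 3) - 52 ≡ 58. → (3, 58)
3P = (3, 58).
Next 2Q:
Repeated addition: build up to 2Q.
2Q: tangent at (57, 53): λ = (3·57² + 14)/(2·53) ≡ 1/45. 45⁻¹ ≡ 19 (mod 61), so λ ≡ 1·19 ≡ 19.
  x = λ² - 57 - 57 = 361 - 114 ≡ 3; y = λ·(57 - 3) - 53 ≡ 58. → (3, 58)
2Q = (3, 58).
Finally 3P + 2Q:
tangent at (3, 58): λ = (3·3² + 14)/(2·58) ≡ 41/55. 55⁻¹ ≡ 10 (mod 61), so λ ≡ 41·10 ≡ 44.
  x = λ² - 3 - 3 = 1936 - 6 ≡ 39; y = λ·(3 - 39) - 58 ≡ 5. → (39, 5)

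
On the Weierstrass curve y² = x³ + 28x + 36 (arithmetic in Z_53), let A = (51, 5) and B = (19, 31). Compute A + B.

(51, 5) + (19, 31). λ = (31 - 5)/(19 - 51) ≡ 26/21 mod 53. 21⁻¹ ≡ 48 (mod 53) since 21·48 = 1008 ≡ 1, so λ ≡ 29.
  x = λ² - 51 - 19 = 841 - 70 ≡ 29; y = λ·(51 - 29) - 5 ≡ 50. → (29, 50)

(29, 50)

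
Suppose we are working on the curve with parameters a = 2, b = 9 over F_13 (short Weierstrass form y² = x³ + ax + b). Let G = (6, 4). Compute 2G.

tangent at (6, 4): λ = (3·6² + 2)/(2·4) ≡ 6/8. 8⁻¹ ≡ 5 (mod 13), so λ ≡ 6·5 ≡ 4.
  x = λ² - 6 - 6 = 16 - 12 ≡ 4; y = λ·(6 - 4) - 4 ≡ 4. → (4, 4)

(4, 4)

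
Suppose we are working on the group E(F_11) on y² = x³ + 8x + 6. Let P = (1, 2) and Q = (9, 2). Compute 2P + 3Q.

(7, 8)

First 2P:
Repeated addition: build up to 2P.
2P: tangent at (1, 2): λ = (3·1² + 8)/(2·2) ≡ 0/4. 4⁻¹ ≡ 3 (mod 11), so λ ≡ 0·3 ≡ 0.
  x = λ² - 1 - 1 = 0 - 2 ≡ 9; y = λ·(1 - 9) - 2 ≡ 9. → (9, 9)
2P = (9, 9).
Next 3Q:
Repeated addition: build up to 3Q.
2Q: tangent at (9, 2): λ = (3·9² + 8)/(2·2) ≡ 9/4. 4⁻¹ ≡ 3 (mod 11), so λ ≡ 9·3 ≡ 5.
  x = λ² - 9 - 9 = 25 - 18 ≡ 7; y = λ·(9 - 7) - 2 ≡ 8. → (7, 8)
3Q: (7, 8) + (9, 2). λ = (2 - 8)/(9 - 7) ≡ 5/2 mod 11. 2⁻¹ ≡ 6 (mod 11), so λ ≡ 8.
  x = λ² - 7 - 9 = 64 - 16 ≡ 4; y = λ·(7 - 4) - 8 ≡ 5. → (4, 5)
3Q = (4, 5).
Finally 2P + 3Q:
(9, 9) + (4, 5). λ = (5 - 9)/(4 - 9) ≡ 7/6 mod 11. 6⁻¹ ≡ 2 (mod 11) since 6·2 = 12 ≡ 1, so λ ≡ 3.
  x = λ² - 9 - 4 = 9 - 13 ≡ 7; y = λ·(9 - 7) - 9 ≡ 8. → (7, 8)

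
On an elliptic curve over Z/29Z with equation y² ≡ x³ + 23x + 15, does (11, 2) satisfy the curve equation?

yes

y² = 2² ≡ 4; x³ + 23x + 15 = 1599 ≡ 4 (mod 29). 4 = 4.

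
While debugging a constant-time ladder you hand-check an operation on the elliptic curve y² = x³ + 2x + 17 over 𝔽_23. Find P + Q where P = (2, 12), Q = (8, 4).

(2, 12) + (8, 4). λ = (4 - 12)/(8 - 2) ≡ 15/6 mod 23. 6⁻¹ ≡ 4 (mod 23), so λ ≡ 14.
  x = λ² - 2 - 8 = 196 - 10 ≡ 2; y = λ·(2 - 2) - 12 ≡ 11. → (2, 11)

(2, 11)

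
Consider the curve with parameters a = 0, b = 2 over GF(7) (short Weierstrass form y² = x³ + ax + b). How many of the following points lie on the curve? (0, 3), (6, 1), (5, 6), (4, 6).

3

(0, 3): 3² ≡ 2, rhs ≡ 2 → on.
(6, 1): 1² ≡ 1, rhs ≡ 1 → on.
(5, 6): 6² ≡ 1, rhs ≡ 1 → on.
(4, 6): 6² ≡ 1, rhs ≡ 3 → off.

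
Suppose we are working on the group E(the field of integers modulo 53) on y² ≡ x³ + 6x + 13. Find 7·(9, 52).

(51, 29)

Write P = (9, 52).
Repeated addition: build up to 7P.
2P: tangent at (9, 52): λ = (3·9² + 6)/(2·52) ≡ 37/51. 51⁻¹ ≡ 26 (mod 53), so λ ≡ 37·26 ≡ 8.
  x = λ² - 9 - 9 = 64 - 18 ≡ 46; y = λ·(9 - 46) - 52 ≡ 23. → (46, 23)
3P: (46, 23) + (9, 52). λ = (52 - 23)/(9 - 46) ≡ 29/16 mod 53. 16⁻¹ ≡ 10 (mod 53) since 16·10 = 160 ≡ 1, so λ ≡ 25.
  x = λ² - 46 - 9 = 625 - 55 ≡ 40; y = λ·(46 - 40) - 23 ≡ 21. → (40, 21)
4P: (40, 21) + (9, 52). λ = (52 - 21)/(9 - 40) ≡ 31/22 mod 53. 22⁻¹ ≡ 41 (mod 53) since 22·41 = 902 ≡ 1, so λ ≡ 52.
  x = λ² - 40 - 9 = 2704 - 49 ≡ 5; y = λ·(40 - 5) - 21 ≡ 50. → (5, 50)
5P: (5, 50) + (9, 52). λ = (52 - 50)/(9 - 5) ≡ 2/4 mod 53. 4⁻¹ ≡ 40 (mod 53) since 4·40 = 160 ≡ 1, so λ ≡ 27.
  x = λ² - 5 - 9 = 729 - 14 ≡ 26; y = λ·(5 - 26) - 50 ≡ 19. → (26, 19)
6P: (26, 19) + (9, 52). λ = (52 - 19)/(9 - 26) ≡ 33/36 mod 53. 36⁻¹ ≡ 28 (mod 53) since 36·28 = 1008 ≡ 1, so λ ≡ 23.
  x = λ² - 26 - 9 = 529 - 35 ≡ 17; y = λ·(26 - 17) - 19 ≡ 29. → (17, 29)
7P: (17, 29) + (9, 52). λ = (52 - 29)/(9 - 17) ≡ 23/45 mod 53. 45⁻¹ ≡ 33 (mod 53), so λ ≡ 17.
  x = λ² - 17 - 9 = 289 - 26 ≡ 51; y = λ·(17 - 51) - 29 ≡ 29. → (51, 29)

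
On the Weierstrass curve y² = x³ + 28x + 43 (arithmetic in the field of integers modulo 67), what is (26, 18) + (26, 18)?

(40, 46)

tangent at (26, 18): λ = (3·26² + 28)/(2·18) ≡ 46/36. 36⁻¹ ≡ 54 (mod 67), so λ ≡ 46·54 ≡ 5.
  x = λ² - 26 - 26 = 25 - 52 ≡ 40; y = λ·(26 - 40) - 18 ≡ 46. → (40, 46)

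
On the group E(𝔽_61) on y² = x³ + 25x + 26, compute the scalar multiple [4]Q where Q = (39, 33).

(26, 14)

Repeated addition: build up to 4Q.
2Q: tangent at (39, 33): λ = (3·39² + 25)/(2·33) ≡ 13/5. 5⁻¹ ≡ 49 (mod 61) since 5·49 = 245 ≡ 1, so λ ≡ 13·49 ≡ 27.
  x = λ² - 39 - 39 = 729 - 78 ≡ 41; y = λ·(39 - 41) - 33 ≡ 35. → (41, 35)
3Q: (41, 35) + (39, 33). λ = (33 - 35)/(39 - 41) ≡ 59/59 mod 61. 59⁻¹ ≡ 30 (mod 61) since 59·30 = 1770 ≡ 1, so λ ≡ 1.
  x = λ² - 41 - 39 = 1 - 80 ≡ 43; y = λ·(41 - 43) - 35 ≡ 24. → (43, 24)
4Q: (43, 24) + (39, 33). λ = (33 - 24)/(39 - 43) ≡ 9/57 mod 61. 57⁻¹ ≡ 15 (mod 61) since 57·15 = 855 ≡ 1, so λ ≡ 13.
  x = λ² - 43 - 39 = 169 - 82 ≡ 26; y = λ·(43 - 26) - 24 ≡ 14. → (26, 14)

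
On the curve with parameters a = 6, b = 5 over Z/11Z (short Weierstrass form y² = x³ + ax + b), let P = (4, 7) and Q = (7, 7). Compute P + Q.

(4, 7) + (7, 7). λ = (7 - 7)/(7 - 4) ≡ 0/3 mod 11. 3⁻¹ ≡ 4 (mod 11) since 3·4 = 12 ≡ 1, so λ ≡ 0.
  x = λ² - 4 - 7 = 0 - 11 ≡ 0; y = λ·(4 - 0) - 7 ≡ 4. → (0, 4)

(0, 4)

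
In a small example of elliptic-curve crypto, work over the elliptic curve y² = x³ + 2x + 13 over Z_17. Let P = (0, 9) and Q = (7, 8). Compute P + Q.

(0, 9) + (7, 8). λ = (8 - 9)/(7 - 0) ≡ 16/7 mod 17. 7⁻¹ ≡ 5 (mod 17) since 7·5 = 35 ≡ 1, so λ ≡ 12.
  x = λ² - 0 - 7 = 144 - 7 ≡ 1; y = λ·(0 - 1) - 9 ≡ 13. → (1, 13)

(1, 13)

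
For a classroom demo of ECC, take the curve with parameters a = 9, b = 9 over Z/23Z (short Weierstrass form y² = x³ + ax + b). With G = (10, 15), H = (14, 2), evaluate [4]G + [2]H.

(19, 22)

First 4G:
Repeated addition: build up to 4G.
2G: tangent at (10, 15): λ = (3·10² + 9)/(2·15) ≡ 10/7. 7⁻¹ ≡ 10 (mod 23) since 7·10 = 70 ≡ 1, so λ ≡ 10·10 ≡ 8.
  x = λ² - 10 - 10 = 64 - 20 ≡ 21; y = λ·(10 - 21) - 15 ≡ 12. → (21, 12)
3G: (21, 12) + (10, 15). λ = (15 - 12)/(10 - 21) ≡ 3/12 mod 23. 12⁻¹ ≡ 2 (mod 23), so λ ≡ 6.
  x = λ² - 21 - 10 = 36 - 31 ≡ 5; y = λ·(21 - 5) - 12 ≡ 15. → (5, 15)
4G: (5, 15) + (10, 15). λ = (15 - 15)/(10 - 5) ≡ 0/5 mod 23. 5⁻¹ ≡ 14 (mod 23), so λ ≡ 0.
  x = λ² - 5 - 10 = 0 - 15 ≡ 8; y = λ·(5 - 8) - 15 ≡ 8. → (8, 8)
4G = (8, 8).
Next 2H:
Repeated addition: build up to 2H.
2H: tangent at (14, 2): λ = (3·14² + 9)/(2·2) ≡ 22/4. 4⁻¹ ≡ 6 (mod 23), so λ ≡ 22·6 ≡ 17.
  x = λ² - 14 - 14 = 289 - 28 ≡ 8; y = λ·(14 - 8) - 2 ≡ 8. → (8, 8)
2H = (8, 8).
Finally 4G + 2H:
tangent at (8, 8): λ = (3·8² + 9)/(2·8) ≡ 17/16. 16⁻¹ ≡ 13 (mod 23), so λ ≡ 17·13 ≡ 14.
  x = λ² - 8 - 8 = 196 - 16 ≡ 19; y = λ·(8 - 19) - 8 ≡ 22. → (19, 22)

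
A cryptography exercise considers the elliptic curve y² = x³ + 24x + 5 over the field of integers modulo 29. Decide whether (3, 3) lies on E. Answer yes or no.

y² = 3² ≡ 9; x³ + 24x + 5 = 104 ≡ 17 (mod 29). 9 ≠ 17.

no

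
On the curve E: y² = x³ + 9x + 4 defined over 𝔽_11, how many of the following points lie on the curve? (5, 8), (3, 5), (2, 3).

(5, 8): 8² ≡ 9, rhs ≡ 9 → on.
(3, 5): 5² ≡ 3, rhs ≡ 3 → on.
(2, 3): 3² ≡ 9, rhs ≡ 8 → off.

2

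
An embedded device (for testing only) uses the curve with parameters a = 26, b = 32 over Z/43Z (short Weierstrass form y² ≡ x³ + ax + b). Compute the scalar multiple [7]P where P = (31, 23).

Double-and-add on 7 = (111)₂. Start with P = (31, 23) for the leading 1-bit.
double: tangent at (31, 23): λ = (3·31² + 26)/(2·23) ≡ 28/3. 3⁻¹ ≡ 29 (mod 43) since 3·29 = 87 ≡ 1, so λ ≡ 28·29 ≡ 38.
  x = λ² - 31 - 31 = 1444 - 62 ≡ 6; y = λ·(31 - 6) - 23 ≡ 24. → (6, 24)
add P: (6, 24) + (31, 23). λ = (23 - 24)/(31 - 6) ≡ 42/25 mod 43. 25⁻¹ ≡ 31 (mod 43) since 25·31 = 775 ≡ 1, so λ ≡ 12.
  x = λ² - 6 - 31 = 144 - 37 ≡ 21; y = λ·(6 - 21) - 24 ≡ 11. → (21, 11)
double: tangent at (21, 11): λ = (3·21² + 26)/(2·11) ≡ 16/22. 22⁻¹ ≡ 2 (mod 43) since 22·2 = 44 ≡ 1, so λ ≡ 16·2 ≡ 32.
  x = λ² - 21 - 21 = 1024 - 42 ≡ 36; y = λ·(21 - 36) - 11 ≡ 25. → (36, 25)
add P: (36, 25) + (31, 23). λ = (23 - 25)/(31 - 36) ≡ 41/38 mod 43. 38⁻¹ ≡ 17 (mod 43), so λ ≡ 9.
  x = λ² - 36 - 31 = 81 - 67 ≡ 14; y = λ·(36 - 14) - 25 ≡ 1. → (14, 1)

(14, 1)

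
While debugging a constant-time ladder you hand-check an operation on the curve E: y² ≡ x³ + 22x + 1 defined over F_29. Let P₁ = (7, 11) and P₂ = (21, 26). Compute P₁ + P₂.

(2, 13)

(7, 11) + (21, 26). λ = (26 - 11)/(21 - 7) ≡ 15/14 mod 29. 14⁻¹ ≡ 27 (mod 29) since 14·27 = 378 ≡ 1, so λ ≡ 28.
  x = λ² - 7 - 21 = 784 - 28 ≡ 2; y = λ·(7 - 2) - 11 ≡ 13. → (2, 13)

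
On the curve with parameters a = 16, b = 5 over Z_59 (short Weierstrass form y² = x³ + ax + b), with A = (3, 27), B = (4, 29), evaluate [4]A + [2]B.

First 4A:
Repeated addition: build up to 4A.
2A: tangent at (3, 27): λ = (3·3² + 16)/(2·27) ≡ 43/54. 54⁻¹ ≡ 47 (mod 59) since 54·47 = 2538 ≡ 1, so λ ≡ 43·47 ≡ 15.
  x = λ² - 3 - 3 = 225 - 6 ≡ 42; y = λ·(3 - 42) - 27 ≡ 37. → (42, 37)
3A: (42, 37) + (3, 27). λ = (27 - 37)/(3 - 42) ≡ 49/20 mod 59. 20⁻¹ ≡ 3 (mod 59), so λ ≡ 29.
  x = λ² - 42 - 3 = 841 - 45 ≡ 29; y = λ·(42 - 29) - 37 ≡ 45. → (29, 45)
4A: (29, 45) + (3, 27). λ = (27 - 45)/(3 - 29) ≡ 41/33 mod 59. 33⁻¹ ≡ 34 (mod 59) since 33·34 = 1122 ≡ 1, so λ ≡ 37.
  x = λ² - 29 - 3 = 1369 - 32 ≡ 39; y = λ·(29 - 39) - 45 ≡ 57. → (39, 57)
4A = (39, 57).
Next 2B:
Repeated addition: build up to 2B.
2B: tangent at (4, 29): λ = (3·4² + 16)/(2·29) ≡ 5/58. 58⁻¹ ≡ 58 (mod 59) since 58·58 = 3364 ≡ 1, so λ ≡ 5·58 ≡ 54.
  x = λ² - 4 - 4 = 2916 - 8 ≡ 17; y = λ·(4 - 17) - 29 ≡ 36. → (17, 36)
2B = (17, 36).
Finally 4A + 2B:
(39, 57) + (17, 36). λ = (36 - 57)/(17 - 39) ≡ 38/37 mod 59. 37⁻¹ ≡ 8 (mod 59), so λ ≡ 9.
  x = λ² - 39 - 17 = 81 - 56 ≡ 25; y = λ·(39 - 25) - 57 ≡ 10. → (25, 10)

(25, 10)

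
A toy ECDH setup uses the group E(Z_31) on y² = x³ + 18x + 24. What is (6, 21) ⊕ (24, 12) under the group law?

(9, 27)

(6, 21) + (24, 12). λ = (12 - 21)/(24 - 6) ≡ 22/18 mod 31. 18⁻¹ ≡ 19 (mod 31), so λ ≡ 15.
  x = λ² - 6 - 24 = 225 - 30 ≡ 9; y = λ·(6 - 9) - 21 ≡ 27. → (9, 27)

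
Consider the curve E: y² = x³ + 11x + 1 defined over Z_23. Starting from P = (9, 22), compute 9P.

Repeated addition: build up to 9P.
2P: tangent at (9, 22): λ = (3·9² + 11)/(2·22) ≡ 1/21. 21⁻¹ ≡ 11 (mod 23), so λ ≡ 1·11 ≡ 11.
  x = λ² - 9 - 9 = 121 - 18 ≡ 11; y = λ·(9 - 11) - 22 ≡ 2. → (11, 2)
3P: (11, 2) + (9, 22). λ = (22 - 2)/(9 - 11) ≡ 20/21 mod 23. 21⁻¹ ≡ 11 (mod 23) since 21·11 = 231 ≡ 1, so λ ≡ 13.
  x = λ² - 11 - 9 = 169 - 20 ≡ 11; y = λ·(11 - 11) - 2 ≡ 21. → (11, 21)
4P: (11, 21) + (9, 22). λ = (22 - 21)/(9 - 11) ≡ 1/21 mod 23. 21⁻¹ ≡ 11 (mod 23) since 21·11 = 231 ≡ 1, so λ ≡ 11.
  x = λ² - 11 - 9 = 121 - 20 ≡ 9; y = λ·(11 - 9) - 21 ≡ 1. → (9, 1)
5P: (9, 1) + (9, 22): same x and y₁ ≡ -y₂, so the sum is the point at infinity.
6P: the point at infinity + (9, 22) = (9, 22) (identity).
7P: tangent at (9, 22): λ = (3·9² + 11)/(2·22) ≡ 1/21. 21⁻¹ ≡ 11 (mod 23) since 21·11 = 231 ≡ 1, so λ ≡ 1·11 ≡ 11.
  x = λ² - 9 - 9 = 121 - 18 ≡ 11; y = λ·(9 - 11) - 22 ≡ 2. → (11, 2)
8P: (11, 2) + (9, 22). λ = (22 - 2)/(9 - 11) ≡ 20/21 mod 23. 21⁻¹ ≡ 11 (mod 23), so λ ≡ 13.
  x = λ² - 11 - 9 = 169 - 20 ≡ 11; y = λ·(11 - 11) - 2 ≡ 21. → (11, 21)
9P: (11, 21) + (9, 22). λ = (22 - 21)/(9 - 11) ≡ 1/21 mod 23. 21⁻¹ ≡ 11 (mod 23), so λ ≡ 11.
  x = λ² - 11 - 9 = 121 - 20 ≡ 9; y = λ·(11 - 9) - 21 ≡ 1. → (9, 1)

(9, 1)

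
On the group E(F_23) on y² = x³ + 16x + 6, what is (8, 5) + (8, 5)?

tangent at (8, 5): λ = (3·8² + 16)/(2·5) ≡ 1/10. 10⁻¹ ≡ 7 (mod 23) since 10·7 = 70 ≡ 1, so λ ≡ 1·7 ≡ 7.
  x = λ² - 8 - 8 = 49 - 16 ≡ 10; y = λ·(8 - 10) - 5 ≡ 4. → (10, 4)

(10, 4)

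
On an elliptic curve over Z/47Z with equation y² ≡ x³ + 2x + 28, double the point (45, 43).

(10, 25)

tangent at (45, 43): λ = (3·45² + 2)/(2·43) ≡ 14/39. 39⁻¹ ≡ 41 (mod 47), so λ ≡ 14·41 ≡ 10.
  x = λ² - 45 - 45 = 100 - 90 ≡ 10; y = λ·(45 - 10) - 43 ≡ 25. → (10, 25)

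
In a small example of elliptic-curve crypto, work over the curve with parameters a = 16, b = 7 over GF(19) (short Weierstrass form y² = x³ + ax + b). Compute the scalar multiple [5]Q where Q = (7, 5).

(17, 9)

Double-and-add on 5 = (101)₂. Start with Q = (7, 5) for the leading 1-bit.
double: tangent at (7, 5): λ = (3·7² + 16)/(2·5) ≡ 11/10. 10⁻¹ ≡ 2 (mod 19), so λ ≡ 11·2 ≡ 3.
  x = λ² - 7 - 7 = 9 - 14 ≡ 14; y = λ·(7 - 14) - 5 ≡ 12. → (14, 12)
double: tangent at (14, 12): λ = (3·14² + 16)/(2·12) ≡ 15/5. 5⁻¹ ≡ 4 (mod 19) since 5·4 = 20 ≡ 1, so λ ≡ 15·4 ≡ 3.
  x = λ² - 14 - 14 = 9 - 28 ≡ 0; y = λ·(14 - 0) - 12 ≡ 11. → (0, 11)
add Q: (0, 11) + (7, 5). λ = (5 - 11)/(7 - 0) ≡ 13/7 mod 19. 7⁻¹ ≡ 11 (mod 19), so λ ≡ 10.
  x = λ² - 0 - 7 = 100 - 7 ≡ 17; y = λ·(0 - 17) - 11 ≡ 9. → (17, 9)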